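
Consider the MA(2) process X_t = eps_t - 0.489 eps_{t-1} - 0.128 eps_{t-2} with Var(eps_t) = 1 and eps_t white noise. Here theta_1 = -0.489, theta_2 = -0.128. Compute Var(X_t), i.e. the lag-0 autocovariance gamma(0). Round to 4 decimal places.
\gamma(0) = 1.2555

For an MA(q) process X_t = eps_t + sum_i theta_i eps_{t-i} with
Var(eps_t) = sigma^2, the variance is
  gamma(0) = sigma^2 * (1 + sum_i theta_i^2).
  sum_i theta_i^2 = (-0.489)^2 + (-0.128)^2 = 0.239121 + 0.016384 = 0.255505.
  gamma(0) = 1 * (1 + 0.255505) = 1 * 1.255505 = 1.255505, which rounds to 1.2555.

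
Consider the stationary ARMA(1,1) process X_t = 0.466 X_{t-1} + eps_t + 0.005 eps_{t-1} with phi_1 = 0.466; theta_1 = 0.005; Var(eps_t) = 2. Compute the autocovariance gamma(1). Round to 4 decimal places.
\gamma(1) = 1.2061

Multiply the model equation by X_{t-k} and take expectations. With theta_0 = psi_0 = 1 and psi_j the MA(infinity) weights, this gives
  gamma(k) - sum_i phi_i gamma(k-i) = c_k,
  c_k = sigma^2 * sum_{j=k..q} theta_j psi_{j-k}   (c_k = 0 for k > q),
using gamma(-m) = gamma(m).
psi-weights needed (psi_j = theta_j + sum_i phi_i psi_{j-i}):
  psi_1 = theta_1 + phi_1 = 0.005 + (0.466) = 0.471
Right-hand sides:
  c_0 = sigma^2 (1 + theta_1 psi_1) = 2 * (1 + (0.005)(0.471)) = 2 * 1.002355 = 2.00471
  c_1 = sigma^2 theta_1 = 2 * (0.005) = 0.01
  c_2 = 0
Equations for k = 0 and k = 1 (AR order 1):
  gamma(0) = phi_1 gamma(1) + c_0
  gamma(1) = phi_1 gamma(0) + c_1
Substituting the second into the first: gamma(0) (1 - phi_1^2) = c_0 + phi_1 c_1, so
  gamma(0) = (c_0 + phi_1 c_1) / (1 - phi_1^2) = (2.00471 + (0.466)(0.01)) / (1 - (0.466)^2) = 2.00937 / 0.782844 = 2.566757.
  gamma(1) = phi_1 gamma(0) + c_1 = (0.466)(2.566757) + (0.01) = 1.206109.
Therefore gamma(1) = 1.2061 (to 4 decimal places).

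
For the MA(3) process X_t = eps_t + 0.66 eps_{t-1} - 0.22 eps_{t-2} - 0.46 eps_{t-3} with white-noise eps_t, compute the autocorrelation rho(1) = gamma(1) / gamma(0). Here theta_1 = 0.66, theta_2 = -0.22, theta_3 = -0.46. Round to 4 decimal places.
\rho(1) = 0.3633

For an MA(q) process with theta_0 = 1, the autocovariance is
  gamma(k) = sigma^2 * sum_{i=0..q-k} theta_i * theta_{i+k},
and rho(k) = gamma(k) / gamma(0). Sigma^2 cancels.
  numerator   = (1)*(0.66) + (0.66)*(-0.22) + (-0.22)*(-0.46) = 0.616.
  denominator = (1)^2 + (0.66)^2 + (-0.22)^2 + (-0.46)^2 = 1.6956.
  rho(1) = 0.616 / 1.6956 = 0.3633.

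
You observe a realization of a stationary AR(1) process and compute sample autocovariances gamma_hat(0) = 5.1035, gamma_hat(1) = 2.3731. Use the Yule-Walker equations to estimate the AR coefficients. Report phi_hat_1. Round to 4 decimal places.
\hat\phi_{1} = 0.4650

The Yule-Walker equations for an AR(p) process read, in matrix form,
  Gamma_p phi = r_p,   with   (Gamma_p)_{ij} = gamma(|i - j|),
                       (r_p)_i = gamma(i),   i,j = 1..p.
Substitute the sample gammas (Toeplitz matrix and right-hand side of size 1):
  Gamma_p = [[5.1035]]
  r_p     = [2.3731]
With p = 1 this is the single equation gamma(0) phi_1 = gamma(1):
  phi_hat_1 = gamma(1) / gamma(0) = 2.3731 / 5.1035 = 0.4650.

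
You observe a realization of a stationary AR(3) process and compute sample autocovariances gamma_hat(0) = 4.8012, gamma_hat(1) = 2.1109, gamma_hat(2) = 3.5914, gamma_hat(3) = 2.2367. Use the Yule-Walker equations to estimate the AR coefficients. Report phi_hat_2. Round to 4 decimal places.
\hat\phi_{2} = 0.6680

The Yule-Walker equations for an AR(p) process read, in matrix form,
  Gamma_p phi = r_p,   with   (Gamma_p)_{ij} = gamma(|i - j|),
                       (r_p)_i = gamma(i),   i,j = 1..p.
Substitute the sample gammas (Toeplitz matrix and right-hand side of size 3):
  Gamma_p = [[4.8012, 2.1109, 3.5914], [2.1109, 4.8012, 2.1109], [3.5914, 2.1109, 4.8012]]
  r_p     = [2.1109, 3.5914, 2.2367]
Written out (R1..R3):
  (R1) 4.8012 phi_1 + 2.1109 phi_2 + 3.5914 phi_3 = 2.1109
  (R2) 2.1109 phi_1 + 4.8012 phi_2 + 2.1109 phi_3 = 3.5914
  (R3) 3.5914 phi_1 + 2.1109 phi_2 + 4.8012 phi_3 = 2.2367
Gaussian elimination:
  R2 <- R2 - (2.1109/4.8012) R1 = R2 - (0.439661) R1:  3.87312 phi_2 + 0.531902 phi_3 = 2.66332
  R3 <- R3 - (3.5914/4.8012) R1 = R3 - (0.748021) R1:  0.531902 phi_2 + 2.114756 phi_3 = 0.657702
  R3 <- R3 - (0.531902/3.87312) R2 = R3 - (0.137332) R2:  2.041709 phi_3 = 0.291944
Back-substitution:
  phi_hat_3 = 0.291944 / 2.041709 = 0.14299
  phi_hat_2 = (2.66332 - (0.531902)(0.14299)) / 3.87312 = 0.668005
  phi_hat_1 = (2.1109 - (2.1109)(0.668005) - (3.5914)(0.14299)) / 4.8012 = 0.039006
So phi_hat = [0.0390, 0.6680, 0.1430].
Therefore phi_hat_2 = 0.6680.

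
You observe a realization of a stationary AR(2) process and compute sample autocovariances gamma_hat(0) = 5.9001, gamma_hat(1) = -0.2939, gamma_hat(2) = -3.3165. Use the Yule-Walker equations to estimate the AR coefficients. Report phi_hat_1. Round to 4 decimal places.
\hat\phi_{1} = -0.0780

The Yule-Walker equations for an AR(p) process read, in matrix form,
  Gamma_p phi = r_p,   with   (Gamma_p)_{ij} = gamma(|i - j|),
                       (r_p)_i = gamma(i),   i,j = 1..p.
Substitute the sample gammas (Toeplitz matrix and right-hand side of size 2):
  Gamma_p = [[5.9001, -0.2939], [-0.2939, 5.9001]]
  r_p     = [-0.2939, -3.3165]
Written out:
  5.9001 phi_1 - 0.2939 phi_2 = -0.2939
  -0.2939 phi_1 + 5.9001 phi_2 = -3.3165
Solve by Cramer's rule:
  det = gamma(0)^2 - gamma(1)^2 = (5.9001)^2 - (-0.2939)^2 = 34.81118001 - 0.08637721 = 34.7248028
  phi_hat_1 = [gamma(1) gamma(0) - gamma(1) gamma(2)] / det = [(-0.2939)(5.9001) - (-0.2939)(-3.3165)] / 34.7248028 = -2.70875874 / 34.7248028 = -0.078
  phi_hat_2 = [gamma(0) gamma(2) - gamma(1)^2] / det = [(5.9001)(-3.3165) - (-0.2939)^2] / 34.7248028 = -19.65405886 / 34.7248028 = -0.566
So phi_hat = [-0.0780, -0.5660].
Therefore phi_hat_1 = -0.0780.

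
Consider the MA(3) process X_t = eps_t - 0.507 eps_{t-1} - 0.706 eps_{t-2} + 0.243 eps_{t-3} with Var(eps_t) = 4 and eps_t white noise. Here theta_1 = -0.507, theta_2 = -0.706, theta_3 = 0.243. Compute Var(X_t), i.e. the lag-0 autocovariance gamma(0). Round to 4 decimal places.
\gamma(0) = 7.2581

For an MA(q) process X_t = eps_t + sum_i theta_i eps_{t-i} with
Var(eps_t) = sigma^2, the variance is
  gamma(0) = sigma^2 * (1 + sum_i theta_i^2).
  sum_i theta_i^2 = (-0.507)^2 + (-0.706)^2 + (0.243)^2 = 0.257049 + 0.498436 + 0.059049 = 0.814534.
  gamma(0) = 4 * (1 + 0.814534) = 4 * 1.814534 = 7.258136, which rounds to 7.2581.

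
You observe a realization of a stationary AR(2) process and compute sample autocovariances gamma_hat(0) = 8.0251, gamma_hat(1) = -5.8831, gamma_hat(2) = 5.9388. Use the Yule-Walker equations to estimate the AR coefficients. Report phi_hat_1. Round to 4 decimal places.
\hat\phi_{1} = -0.4120

The Yule-Walker equations for an AR(p) process read, in matrix form,
  Gamma_p phi = r_p,   with   (Gamma_p)_{ij} = gamma(|i - j|),
                       (r_p)_i = gamma(i),   i,j = 1..p.
Substitute the sample gammas (Toeplitz matrix and right-hand side of size 2):
  Gamma_p = [[8.0251, -5.8831], [-5.8831, 8.0251]]
  r_p     = [-5.8831, 5.9388]
Written out:
  8.0251 phi_1 - 5.8831 phi_2 = -5.8831
  -5.8831 phi_1 + 8.0251 phi_2 = 5.9388
Solve by Cramer's rule:
  det = gamma(0)^2 - gamma(1)^2 = (8.0251)^2 - (-5.8831)^2 = 64.40223001 - 34.61086561 = 29.7913644
  phi_hat_1 = [gamma(1) gamma(0) - gamma(1) gamma(2)] / det = [(-5.8831)(8.0251) - (-5.8831)(5.9388)] / 29.7913644 = -12.27391153 / 29.7913644 = -0.412
  phi_hat_2 = [gamma(0) gamma(2) - gamma(1)^2] / det = [(8.0251)(5.9388) - (-5.8831)^2] / 29.7913644 = 13.04859827 / 29.7913644 = 0.438
So phi_hat = [-0.4120, 0.4380].
Therefore phi_hat_1 = -0.4120.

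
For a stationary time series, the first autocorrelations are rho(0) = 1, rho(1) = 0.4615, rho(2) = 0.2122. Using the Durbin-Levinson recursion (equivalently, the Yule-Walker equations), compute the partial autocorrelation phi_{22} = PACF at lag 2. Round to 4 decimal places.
\phi_{22} = -0.0010

The PACF at lag k is phi_{kk}, the last component of the solution
to the Yule-Walker system G_k phi = r_k where
  (G_k)_{ij} = rho(|i - j|), (r_k)_i = rho(i), i,j = 1..k.
Equivalently, Durbin-Levinson gives phi_{kk} iteratively:
  phi_{11} = rho(1)
  phi_{kk} = [rho(k) - sum_{j=1..k-1} phi_{k-1,j} rho(k-j)]
            / [1 - sum_{j=1..k-1} phi_{k-1,j} rho(j)],
  phi_{k,j} = phi_{k-1,j} - phi_{kk} phi_{k-1,k-j},  j = 1..k-1.
Step k = 1:
  phi_11 = rho(1) = 0.4615.
Step k = 2:
  phi_22 = [rho(2) - phi_11 rho(1)] / [1 - phi_11 rho(1)] = [0.2122 - (0.4615)(0.4615)] / [1 - (0.4615)(0.4615)]
         = -0.00078225 / 0.78701775 = -0.001.
Therefore phi_{22} = -0.0010.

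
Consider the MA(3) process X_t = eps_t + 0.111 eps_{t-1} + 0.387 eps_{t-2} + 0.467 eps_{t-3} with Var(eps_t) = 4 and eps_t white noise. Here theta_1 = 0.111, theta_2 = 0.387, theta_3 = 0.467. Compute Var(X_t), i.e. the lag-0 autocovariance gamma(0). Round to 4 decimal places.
\gamma(0) = 5.5207

For an MA(q) process X_t = eps_t + sum_i theta_i eps_{t-i} with
Var(eps_t) = sigma^2, the variance is
  gamma(0) = sigma^2 * (1 + sum_i theta_i^2).
  sum_i theta_i^2 = (0.111)^2 + (0.387)^2 + (0.467)^2 = 0.012321 + 0.149769 + 0.218089 = 0.380179.
  gamma(0) = 4 * (1 + 0.380179) = 4 * 1.380179 = 5.520716, which rounds to 5.5207.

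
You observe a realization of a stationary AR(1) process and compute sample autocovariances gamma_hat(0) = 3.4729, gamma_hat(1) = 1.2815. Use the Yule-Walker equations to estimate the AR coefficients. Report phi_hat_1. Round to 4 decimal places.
\hat\phi_{1} = 0.3690

The Yule-Walker equations for an AR(p) process read, in matrix form,
  Gamma_p phi = r_p,   with   (Gamma_p)_{ij} = gamma(|i - j|),
                       (r_p)_i = gamma(i),   i,j = 1..p.
Substitute the sample gammas (Toeplitz matrix and right-hand side of size 1):
  Gamma_p = [[3.4729]]
  r_p     = [1.2815]
With p = 1 this is the single equation gamma(0) phi_1 = gamma(1):
  phi_hat_1 = gamma(1) / gamma(0) = 1.2815 / 3.4729 = 0.3690.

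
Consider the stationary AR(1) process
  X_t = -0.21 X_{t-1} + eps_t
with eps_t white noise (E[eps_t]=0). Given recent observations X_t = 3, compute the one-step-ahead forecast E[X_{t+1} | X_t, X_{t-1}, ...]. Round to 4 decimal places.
E[X_{t+1} \mid \mathcal F_t] = -0.6300

For an AR(p) model X_t = c + sum_i phi_i X_{t-i} + eps_t, the
one-step-ahead conditional mean is
  E[X_{t+1} | X_t, ...] = c + sum_i phi_i X_{t+1-i}.
Substitute known values:
  E[X_{t+1} | ...] = (-0.21) * (3)
                   = -0.6300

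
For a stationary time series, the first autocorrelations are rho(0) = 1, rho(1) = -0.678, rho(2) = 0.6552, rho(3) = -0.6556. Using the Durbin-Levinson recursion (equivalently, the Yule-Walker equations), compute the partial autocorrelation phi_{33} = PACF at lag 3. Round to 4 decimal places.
\phi_{33} = -0.2700

The PACF at lag k is phi_{kk}, the last component of the solution
to the Yule-Walker system G_k phi = r_k where
  (G_k)_{ij} = rho(|i - j|), (r_k)_i = rho(i), i,j = 1..k.
Equivalently, Durbin-Levinson gives phi_{kk} iteratively:
  phi_{11} = rho(1)
  phi_{kk} = [rho(k) - sum_{j=1..k-1} phi_{k-1,j} rho(k-j)]
            / [1 - sum_{j=1..k-1} phi_{k-1,j} rho(j)],
  phi_{k,j} = phi_{k-1,j} - phi_{kk} phi_{k-1,k-j},  j = 1..k-1.
Step k = 1:
  phi_11 = rho(1) = -0.678.
Step k = 2:
  phi_22 = [rho(2) - phi_11 rho(1)] / [1 - phi_11 rho(1)] = [0.6552 - (-0.678)(-0.678)] / [1 - (-0.678)(-0.678)]
         = 0.195516 / 0.540316 = 0.361855.
  Update: phi_21 = phi_11 - phi_22 phi_11 = -0.678 - (0.361855)(-0.678) = -0.432662.
Step k = 3:
  phi_33 = [rho(3) - phi_21 rho(2) - phi_22 rho(1)] / [1 - phi_21 rho(1) - phi_22 rho(2)]
    numerator   = -0.6556 - (-0.432662)(0.6552) - (0.361855)(-0.678) = -0.12678198
    denominator = 1 - (-0.432662)(-0.678) - (0.361855)(0.6552) = 0.46956757
  phi_33 = -0.12678198 / 0.46956757 = -0.27.
Therefore phi_{33} = -0.2700.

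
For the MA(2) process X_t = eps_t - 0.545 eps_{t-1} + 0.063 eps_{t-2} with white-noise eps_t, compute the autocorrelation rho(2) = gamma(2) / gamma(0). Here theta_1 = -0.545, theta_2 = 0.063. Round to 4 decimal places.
\rho(2) = 0.0484

For an MA(q) process with theta_0 = 1, the autocovariance is
  gamma(k) = sigma^2 * sum_{i=0..q-k} theta_i * theta_{i+k},
and rho(k) = gamma(k) / gamma(0). Sigma^2 cancels.
  numerator   = (1)*(0.063) = 0.063.
  denominator = (1)^2 + (-0.545)^2 + (0.063)^2 = 1.300994.
  rho(2) = 0.063 / 1.300994 = 0.0484.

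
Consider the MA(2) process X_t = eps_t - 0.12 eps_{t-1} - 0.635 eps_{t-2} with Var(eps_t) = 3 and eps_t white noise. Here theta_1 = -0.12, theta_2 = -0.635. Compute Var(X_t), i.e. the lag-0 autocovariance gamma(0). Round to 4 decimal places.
\gamma(0) = 4.2529

For an MA(q) process X_t = eps_t + sum_i theta_i eps_{t-i} with
Var(eps_t) = sigma^2, the variance is
  gamma(0) = sigma^2 * (1 + sum_i theta_i^2).
  sum_i theta_i^2 = (-0.12)^2 + (-0.635)^2 = 0.0144 + 0.403225 = 0.417625.
  gamma(0) = 3 * (1 + 0.417625) = 3 * 1.417625 = 4.252875, which rounds to 4.2529.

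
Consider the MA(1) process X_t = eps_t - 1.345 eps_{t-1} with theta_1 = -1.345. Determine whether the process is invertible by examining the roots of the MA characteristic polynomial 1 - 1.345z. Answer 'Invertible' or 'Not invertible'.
\text{Not invertible}

The MA(q) characteristic polynomial is P(z) = 1 - 1.345z.
Invertibility requires all roots to lie outside the unit circle, i.e. |z| > 1 for every root.
This is linear in z: 1 + (-1.345) z = 0  =>  z = -1/(-1.345) = 0.743494,  |z| = 0.743494.
Moduli of all roots: 0.7435.
All moduli strictly greater than 1? No.
Verdict: Not invertible.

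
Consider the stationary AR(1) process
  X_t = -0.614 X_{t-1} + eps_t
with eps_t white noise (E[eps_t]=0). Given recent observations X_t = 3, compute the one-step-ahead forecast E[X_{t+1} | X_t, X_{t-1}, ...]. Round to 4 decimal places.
E[X_{t+1} \mid \mathcal F_t] = -1.8420

For an AR(p) model X_t = c + sum_i phi_i X_{t-i} + eps_t, the
one-step-ahead conditional mean is
  E[X_{t+1} | X_t, ...] = c + sum_i phi_i X_{t+1-i}.
Substitute known values:
  E[X_{t+1} | ...] = (-0.614) * (3)
                   = -1.8420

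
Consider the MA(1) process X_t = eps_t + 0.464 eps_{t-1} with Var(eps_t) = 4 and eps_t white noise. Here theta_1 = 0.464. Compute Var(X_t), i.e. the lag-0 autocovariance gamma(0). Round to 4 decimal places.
\gamma(0) = 4.8612

For an MA(q) process X_t = eps_t + sum_i theta_i eps_{t-i} with
Var(eps_t) = sigma^2, the variance is
  gamma(0) = sigma^2 * (1 + sum_i theta_i^2).
  sum_i theta_i^2 = (0.464)^2 = 0.215296.
  gamma(0) = 4 * (1 + 0.215296) = 4 * 1.215296 = 4.861184, which rounds to 4.8612.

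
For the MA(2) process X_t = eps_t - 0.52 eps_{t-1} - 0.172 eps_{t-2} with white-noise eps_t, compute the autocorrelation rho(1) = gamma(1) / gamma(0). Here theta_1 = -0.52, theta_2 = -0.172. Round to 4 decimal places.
\rho(1) = -0.3312

For an MA(q) process with theta_0 = 1, the autocovariance is
  gamma(k) = sigma^2 * sum_{i=0..q-k} theta_i * theta_{i+k},
and rho(k) = gamma(k) / gamma(0). Sigma^2 cancels.
  numerator   = (1)*(-0.52) + (-0.52)*(-0.172) = -0.43056.
  denominator = (1)^2 + (-0.52)^2 + (-0.172)^2 = 1.299984.
  rho(1) = -0.43056 / 1.299984 = -0.3312.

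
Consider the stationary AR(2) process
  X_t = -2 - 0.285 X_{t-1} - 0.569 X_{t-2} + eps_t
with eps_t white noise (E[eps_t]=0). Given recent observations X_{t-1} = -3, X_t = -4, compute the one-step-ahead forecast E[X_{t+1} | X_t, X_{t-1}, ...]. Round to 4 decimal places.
E[X_{t+1} \mid \mathcal F_t] = 0.8470

For an AR(p) model X_t = c + sum_i phi_i X_{t-i} + eps_t, the
one-step-ahead conditional mean is
  E[X_{t+1} | X_t, ...] = c + sum_i phi_i X_{t+1-i}.
Substitute known values:
  E[X_{t+1} | ...] = -2 + (-0.285) * (-4) + (-0.569) * (-3)
                   = 0.8470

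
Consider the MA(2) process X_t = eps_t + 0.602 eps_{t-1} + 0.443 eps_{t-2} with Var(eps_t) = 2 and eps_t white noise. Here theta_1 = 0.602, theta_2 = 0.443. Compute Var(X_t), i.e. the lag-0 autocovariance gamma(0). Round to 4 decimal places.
\gamma(0) = 3.1173

For an MA(q) process X_t = eps_t + sum_i theta_i eps_{t-i} with
Var(eps_t) = sigma^2, the variance is
  gamma(0) = sigma^2 * (1 + sum_i theta_i^2).
  sum_i theta_i^2 = (0.602)^2 + (0.443)^2 = 0.362404 + 0.196249 = 0.558653.
  gamma(0) = 2 * (1 + 0.558653) = 2 * 1.558653 = 3.117306, which rounds to 3.1173.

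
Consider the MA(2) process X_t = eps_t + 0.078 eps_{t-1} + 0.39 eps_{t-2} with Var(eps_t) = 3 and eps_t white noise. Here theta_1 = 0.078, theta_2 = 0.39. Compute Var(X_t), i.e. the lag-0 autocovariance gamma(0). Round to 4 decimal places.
\gamma(0) = 3.4746

For an MA(q) process X_t = eps_t + sum_i theta_i eps_{t-i} with
Var(eps_t) = sigma^2, the variance is
  gamma(0) = sigma^2 * (1 + sum_i theta_i^2).
  sum_i theta_i^2 = (0.078)^2 + (0.39)^2 = 0.006084 + 0.1521 = 0.158184.
  gamma(0) = 3 * (1 + 0.158184) = 3 * 1.158184 = 3.474552, which rounds to 3.4746.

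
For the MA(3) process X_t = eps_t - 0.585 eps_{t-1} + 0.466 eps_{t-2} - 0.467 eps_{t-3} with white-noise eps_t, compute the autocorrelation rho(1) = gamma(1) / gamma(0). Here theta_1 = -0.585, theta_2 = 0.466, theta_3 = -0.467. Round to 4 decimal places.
\rho(1) = -0.6049

For an MA(q) process with theta_0 = 1, the autocovariance is
  gamma(k) = sigma^2 * sum_{i=0..q-k} theta_i * theta_{i+k},
and rho(k) = gamma(k) / gamma(0). Sigma^2 cancels.
  numerator   = (1)*(-0.585) + (-0.585)*(0.466) + (0.466)*(-0.467) = -1.075232.
  denominator = (1)^2 + (-0.585)^2 + (0.466)^2 + (-0.467)^2 = 1.77747.
  rho(1) = -1.075232 / 1.77747 = -0.6049.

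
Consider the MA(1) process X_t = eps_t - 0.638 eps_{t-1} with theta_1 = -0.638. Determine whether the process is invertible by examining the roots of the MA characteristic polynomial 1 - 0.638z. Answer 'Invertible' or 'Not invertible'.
\text{Invertible}

The MA(q) characteristic polynomial is P(z) = 1 - 0.638z.
Invertibility requires all roots to lie outside the unit circle, i.e. |z| > 1 for every root.
This is linear in z: 1 + (-0.638) z = 0  =>  z = -1/(-0.638) = 1.567398,  |z| = 1.567398.
Moduli of all roots: 1.5674.
All moduli strictly greater than 1? Yes.
Verdict: Invertible.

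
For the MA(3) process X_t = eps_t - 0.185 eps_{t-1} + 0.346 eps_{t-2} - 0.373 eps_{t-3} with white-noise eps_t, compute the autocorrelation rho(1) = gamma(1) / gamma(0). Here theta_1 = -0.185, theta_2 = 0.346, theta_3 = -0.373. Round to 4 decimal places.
\rho(1) = -0.2924

For an MA(q) process with theta_0 = 1, the autocovariance is
  gamma(k) = sigma^2 * sum_{i=0..q-k} theta_i * theta_{i+k},
and rho(k) = gamma(k) / gamma(0). Sigma^2 cancels.
  numerator   = (1)*(-0.185) + (-0.185)*(0.346) + (0.346)*(-0.373) = -0.378068.
  denominator = (1)^2 + (-0.185)^2 + (0.346)^2 + (-0.373)^2 = 1.29307.
  rho(1) = -0.378068 / 1.29307 = -0.2924.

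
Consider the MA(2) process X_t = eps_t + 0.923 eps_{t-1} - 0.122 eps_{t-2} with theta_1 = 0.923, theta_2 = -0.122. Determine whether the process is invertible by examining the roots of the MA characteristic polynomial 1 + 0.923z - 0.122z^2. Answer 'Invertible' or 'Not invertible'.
\text{Not invertible}

The MA(q) characteristic polynomial is P(z) = 1 + 0.923z - 0.122z^2.
Invertibility requires all roots to lie outside the unit circle, i.e. |z| > 1 for every root.
Set 1 + (0.923) z + (-0.122) z^2 = 0, i.e. a z^2 + b z + c = 0 with a = -0.122, b = 0.923, c = 1.
Discriminant D = b^2 - 4ac = (0.923)^2 - 4*(-0.122)*1 = 0.851929 - (-0.488) = 1.339929.
D >= 0, so the roots are real: z = (-b +/- sqrt(D)) / (2a) = (-0.923 +/- 1.157553) / (-0.244).
  z_1 = (-0.923 + 1.157553) / (-0.244) = -0.9613,   |z_1| = 0.9613.
  z_2 = (-0.923 - 1.157553) / (-0.244) = 8.5269,   |z_2| = 8.5269.
Moduli of all roots: 0.9613, 8.5269.
All moduli strictly greater than 1? No.
Verdict: Not invertible.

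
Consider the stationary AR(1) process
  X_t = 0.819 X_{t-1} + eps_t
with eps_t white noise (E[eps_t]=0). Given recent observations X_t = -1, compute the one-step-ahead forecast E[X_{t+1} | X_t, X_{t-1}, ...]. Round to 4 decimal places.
E[X_{t+1} \mid \mathcal F_t] = -0.8190

For an AR(p) model X_t = c + sum_i phi_i X_{t-i} + eps_t, the
one-step-ahead conditional mean is
  E[X_{t+1} | X_t, ...] = c + sum_i phi_i X_{t+1-i}.
Substitute known values:
  E[X_{t+1} | ...] = (0.819) * (-1)
                   = -0.8190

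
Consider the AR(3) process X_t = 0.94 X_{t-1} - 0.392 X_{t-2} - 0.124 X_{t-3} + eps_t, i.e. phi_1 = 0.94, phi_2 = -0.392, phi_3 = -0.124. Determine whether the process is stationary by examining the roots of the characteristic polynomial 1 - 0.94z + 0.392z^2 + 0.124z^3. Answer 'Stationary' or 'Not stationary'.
\text{Stationary}

The AR(p) characteristic polynomial is P(z) = 1 - 0.94z + 0.392z^2 + 0.124z^3.
Stationarity requires all roots to lie outside the unit circle, i.e. |z| > 1 for every root.
Degree 3: look for a simple real root z0 first, then factor out (1 - z/z0) and solve the remaining quadratic.
Testing z0 = -5: P(-5) = 1 + (-0.94)(-5) + (0.392)(-5)^2 + (0.124)(-5)^3
  = 1 + (4.7) + (9.8) + (-15.5) = 0.  So z_0 = -5 is a root, |z_0| = 5.
Divide out the factor (1 + 0.2 z) = (1 - z/z0) (since 1/z0 = -0.2):
  P(z) = (1 + 0.2 z)(1 + (-1.14) z + (0.62) z^2)
  [check: z-coef -1.14 - (-0.2) = -0.94; z^2-coef 0.62 - (-0.2)(-1.14) = 0.392; z^3-coef -(-0.2)(0.62) = 0.124.]
Remaining roots from the quadratic factor 1 + (-1.14) z + (0.62) z^2:
  Set 1 + (-1.14) z + (0.62) z^2 = 0, i.e. a z^2 + b z + c = 0 with a = 0.62, b = -1.14, c = 1.
  Discriminant D = b^2 - 4ac = (-1.14)^2 - 4*(0.62)*1 = 1.2996 - (2.48) = -1.1804.
  D < 0, so the roots are the complex-conjugate pair z = (-b +/- i sqrt(-D)) / (2a) = 0.9194 +/- 0.8762i.
  For a conjugate pair |z|^2 = z * conj(z) = (product of roots) = c/a = 1/(0.62) = 1.612903, so |z| = sqrt(1.612903) = 1.27 for both roots.
Moduli of all roots: 5.0000, 1.2700, 1.2700.
All moduli strictly greater than 1? Yes.
Verdict: Stationary.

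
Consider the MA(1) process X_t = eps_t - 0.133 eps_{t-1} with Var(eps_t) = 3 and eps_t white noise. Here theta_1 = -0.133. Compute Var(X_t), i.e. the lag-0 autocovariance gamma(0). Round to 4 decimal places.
\gamma(0) = 3.0531

For an MA(q) process X_t = eps_t + sum_i theta_i eps_{t-i} with
Var(eps_t) = sigma^2, the variance is
  gamma(0) = sigma^2 * (1 + sum_i theta_i^2).
  sum_i theta_i^2 = (-0.133)^2 = 0.017689.
  gamma(0) = 3 * (1 + 0.017689) = 3 * 1.017689 = 3.053067, which rounds to 3.0531.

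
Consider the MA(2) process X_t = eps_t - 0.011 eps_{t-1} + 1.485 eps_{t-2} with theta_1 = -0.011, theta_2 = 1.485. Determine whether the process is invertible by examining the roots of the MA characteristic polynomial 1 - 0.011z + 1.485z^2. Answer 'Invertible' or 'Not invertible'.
\text{Not invertible}

The MA(q) characteristic polynomial is P(z) = 1 - 0.011z + 1.485z^2.
Invertibility requires all roots to lie outside the unit circle, i.e. |z| > 1 for every root.
Set 1 + (-0.011) z + (1.485) z^2 = 0, i.e. a z^2 + b z + c = 0 with a = 1.485, b = -0.011, c = 1.
Discriminant D = b^2 - 4ac = (-0.011)^2 - 4*(1.485)*1 = 0.000121 - (5.94) = -5.939879.
D < 0, so the roots are the complex-conjugate pair z = (-b +/- i sqrt(-D)) / (2a) = 0.0037 +/- 0.8206i.
For a conjugate pair |z|^2 = z * conj(z) = (product of roots) = c/a = 1/(1.485) = 0.673401, so |z| = sqrt(0.673401) = 0.8206 for both roots.
Moduli of all roots: 0.8206, 0.8206.
All moduli strictly greater than 1? No.
Verdict: Not invertible.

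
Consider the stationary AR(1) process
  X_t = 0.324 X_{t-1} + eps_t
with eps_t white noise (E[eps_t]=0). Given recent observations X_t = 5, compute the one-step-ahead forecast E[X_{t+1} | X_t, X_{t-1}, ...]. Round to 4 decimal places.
E[X_{t+1} \mid \mathcal F_t] = 1.6200

For an AR(p) model X_t = c + sum_i phi_i X_{t-i} + eps_t, the
one-step-ahead conditional mean is
  E[X_{t+1} | X_t, ...] = c + sum_i phi_i X_{t+1-i}.
Substitute known values:
  E[X_{t+1} | ...] = (0.324) * (5)
                   = 1.6200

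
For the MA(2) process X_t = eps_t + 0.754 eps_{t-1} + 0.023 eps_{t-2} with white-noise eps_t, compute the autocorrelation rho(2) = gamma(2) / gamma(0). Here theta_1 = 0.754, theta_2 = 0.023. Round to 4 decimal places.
\rho(2) = 0.0147

For an MA(q) process with theta_0 = 1, the autocovariance is
  gamma(k) = sigma^2 * sum_{i=0..q-k} theta_i * theta_{i+k},
and rho(k) = gamma(k) / gamma(0). Sigma^2 cancels.
  numerator   = (1)*(0.023) = 0.023.
  denominator = (1)^2 + (0.754)^2 + (0.023)^2 = 1.569045.
  rho(2) = 0.023 / 1.569045 = 0.0147.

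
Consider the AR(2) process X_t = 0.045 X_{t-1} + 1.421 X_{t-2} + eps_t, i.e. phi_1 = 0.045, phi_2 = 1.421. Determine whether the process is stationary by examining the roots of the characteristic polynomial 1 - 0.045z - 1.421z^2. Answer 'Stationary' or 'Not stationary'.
\text{Not stationary}

The AR(p) characteristic polynomial is P(z) = 1 - 0.045z - 1.421z^2.
Stationarity requires all roots to lie outside the unit circle, i.e. |z| > 1 for every root.
Set 1 + (-0.045) z + (-1.421) z^2 = 0, i.e. a z^2 + b z + c = 0 with a = -1.421, b = -0.045, c = 1.
Discriminant D = b^2 - 4ac = (-0.045)^2 - 4*(-1.421)*1 = 0.002025 - (-5.684) = 5.686025.
D >= 0, so the roots are real: z = (-b +/- sqrt(D)) / (2a) = (0.045 +/- 2.384539) / (-2.842).
  z_1 = (0.045 + 2.384539) / (-2.842) = -0.8549,   |z_1| = 0.8549.
  z_2 = (0.045 - 2.384539) / (-2.842) = 0.8232,   |z_2| = 0.8232.
Moduli of all roots: 0.8549, 0.8232.
All moduli strictly greater than 1? No.
Verdict: Not stationary.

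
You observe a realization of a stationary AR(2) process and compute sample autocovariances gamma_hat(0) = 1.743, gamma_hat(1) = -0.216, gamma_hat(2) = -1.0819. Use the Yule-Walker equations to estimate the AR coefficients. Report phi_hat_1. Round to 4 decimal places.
\hat\phi_{1} = -0.2040

The Yule-Walker equations for an AR(p) process read, in matrix form,
  Gamma_p phi = r_p,   with   (Gamma_p)_{ij} = gamma(|i - j|),
                       (r_p)_i = gamma(i),   i,j = 1..p.
Substitute the sample gammas (Toeplitz matrix and right-hand side of size 2):
  Gamma_p = [[1.743, -0.216], [-0.216, 1.743]]
  r_p     = [-0.216, -1.0819]
Written out:
  1.743 phi_1 - 0.216 phi_2 = -0.216
  -0.216 phi_1 + 1.743 phi_2 = -1.0819
Solve by Cramer's rule:
  det = gamma(0)^2 - gamma(1)^2 = (1.743)^2 - (-0.216)^2 = 3.038049 - 0.046656 = 2.991393
  phi_hat_1 = [gamma(1) gamma(0) - gamma(1) gamma(2)] / det = [(-0.216)(1.743) - (-0.216)(-1.0819)] / 2.991393 = -0.6101784 / 2.991393 = -0.204
  phi_hat_2 = [gamma(0) gamma(2) - gamma(1)^2] / det = [(1.743)(-1.0819) - (-0.216)^2] / 2.991393 = -1.9324077 / 2.991393 = -0.646
So phi_hat = [-0.2040, -0.6460].
Therefore phi_hat_1 = -0.2040.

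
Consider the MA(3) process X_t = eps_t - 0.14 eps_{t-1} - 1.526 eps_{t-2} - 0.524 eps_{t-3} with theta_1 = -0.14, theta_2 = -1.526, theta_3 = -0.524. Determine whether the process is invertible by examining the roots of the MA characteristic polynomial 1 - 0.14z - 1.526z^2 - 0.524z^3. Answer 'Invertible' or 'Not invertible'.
\text{Not invertible}

The MA(q) characteristic polynomial is P(z) = 1 - 0.14z - 1.526z^2 - 0.524z^3.
Invertibility requires all roots to lie outside the unit circle, i.e. |z| > 1 for every root.
Degree 3: look for a simple real root z0 first, then factor out (1 - z/z0) and solve the remaining quadratic.
Testing z0 = -2.5: P(-2.5) = 1 + (-0.14)(-2.5) + (-1.526)(-2.5)^2 + (-0.524)(-2.5)^3
  = 1 + (0.35) + (-9.5375) + (8.1875) = 0.  So z_0 = -2.5 is a root, |z_0| = 2.5.
Divide out the factor (1 + 0.4 z) = (1 - z/z0) (since 1/z0 = -0.4):
  P(z) = (1 + 0.4 z)(1 + (-0.54) z + (-1.31) z^2)
  [check: z-coef -0.54 - (-0.4) = -0.14; z^2-coef -1.31 - (-0.4)(-0.54) = -1.526; z^3-coef -(-0.4)(-1.31) = -0.524.]
Remaining roots from the quadratic factor 1 + (-0.54) z + (-1.31) z^2:
  Set 1 + (-0.54) z + (-1.31) z^2 = 0, i.e. a z^2 + b z + c = 0 with a = -1.31, b = -0.54, c = 1.
  Discriminant D = b^2 - 4ac = (-0.54)^2 - 4*(-1.31)*1 = 0.2916 - (-5.24) = 5.5316.
  D >= 0, so the roots are real: z = (-b +/- sqrt(D)) / (2a) = (0.54 +/- 2.351935) / (-2.62).
    z_1 = (0.54 + 2.351935) / (-2.62) = -1.1038,   |z_1| = 1.1038.
    z_2 = (0.54 - 2.351935) / (-2.62) = 0.6916,   |z_2| = 0.6916.
Moduli of all roots: 2.5000, 1.1038, 0.6916.
All moduli strictly greater than 1? No.
Verdict: Not invertible.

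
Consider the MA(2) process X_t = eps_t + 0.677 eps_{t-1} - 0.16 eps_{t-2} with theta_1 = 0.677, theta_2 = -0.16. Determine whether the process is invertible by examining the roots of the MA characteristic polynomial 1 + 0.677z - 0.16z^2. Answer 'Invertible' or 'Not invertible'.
\text{Invertible}

The MA(q) characteristic polynomial is P(z) = 1 + 0.677z - 0.16z^2.
Invertibility requires all roots to lie outside the unit circle, i.e. |z| > 1 for every root.
Set 1 + (0.677) z + (-0.16) z^2 = 0, i.e. a z^2 + b z + c = 0 with a = -0.16, b = 0.677, c = 1.
Discriminant D = b^2 - 4ac = (0.677)^2 - 4*(-0.16)*1 = 0.458329 - (-0.64) = 1.098329.
D >= 0, so the roots are real: z = (-b +/- sqrt(D)) / (2a) = (-0.677 +/- 1.048012) / (-0.32).
  z_1 = (-0.677 + 1.048012) / (-0.32) = -1.1594,   |z_1| = 1.1594.
  z_2 = (-0.677 - 1.048012) / (-0.32) = 5.3907,   |z_2| = 5.3907.
Moduli of all roots: 1.1594, 5.3907.
All moduli strictly greater than 1? Yes.
Verdict: Invertible.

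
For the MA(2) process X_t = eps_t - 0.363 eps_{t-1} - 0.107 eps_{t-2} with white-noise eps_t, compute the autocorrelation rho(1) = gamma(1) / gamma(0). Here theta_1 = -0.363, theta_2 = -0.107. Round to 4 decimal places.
\rho(1) = -0.2835

For an MA(q) process with theta_0 = 1, the autocovariance is
  gamma(k) = sigma^2 * sum_{i=0..q-k} theta_i * theta_{i+k},
and rho(k) = gamma(k) / gamma(0). Sigma^2 cancels.
  numerator   = (1)*(-0.363) + (-0.363)*(-0.107) = -0.324159.
  denominator = (1)^2 + (-0.363)^2 + (-0.107)^2 = 1.143218.
  rho(1) = -0.324159 / 1.143218 = -0.2835.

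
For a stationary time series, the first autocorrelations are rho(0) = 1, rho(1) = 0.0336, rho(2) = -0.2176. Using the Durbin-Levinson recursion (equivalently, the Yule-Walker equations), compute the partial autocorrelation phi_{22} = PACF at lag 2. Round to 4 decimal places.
\phi_{22} = -0.2190

The PACF at lag k is phi_{kk}, the last component of the solution
to the Yule-Walker system G_k phi = r_k where
  (G_k)_{ij} = rho(|i - j|), (r_k)_i = rho(i), i,j = 1..k.
Equivalently, Durbin-Levinson gives phi_{kk} iteratively:
  phi_{11} = rho(1)
  phi_{kk} = [rho(k) - sum_{j=1..k-1} phi_{k-1,j} rho(k-j)]
            / [1 - sum_{j=1..k-1} phi_{k-1,j} rho(j)],
  phi_{k,j} = phi_{k-1,j} - phi_{kk} phi_{k-1,k-j},  j = 1..k-1.
Step k = 1:
  phi_11 = rho(1) = 0.0336.
Step k = 2:
  phi_22 = [rho(2) - phi_11 rho(1)] / [1 - phi_11 rho(1)] = [-0.2176 - (0.0336)(0.0336)] / [1 - (0.0336)(0.0336)]
         = -0.21872896 / 0.99887104 = -0.219.
Therefore phi_{22} = -0.2190.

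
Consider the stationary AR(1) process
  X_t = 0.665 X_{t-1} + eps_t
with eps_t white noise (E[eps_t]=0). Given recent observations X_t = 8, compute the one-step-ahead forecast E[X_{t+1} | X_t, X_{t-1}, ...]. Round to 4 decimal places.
E[X_{t+1} \mid \mathcal F_t] = 5.3200

For an AR(p) model X_t = c + sum_i phi_i X_{t-i} + eps_t, the
one-step-ahead conditional mean is
  E[X_{t+1} | X_t, ...] = c + sum_i phi_i X_{t+1-i}.
Substitute known values:
  E[X_{t+1} | ...] = (0.665) * (8)
                   = 5.3200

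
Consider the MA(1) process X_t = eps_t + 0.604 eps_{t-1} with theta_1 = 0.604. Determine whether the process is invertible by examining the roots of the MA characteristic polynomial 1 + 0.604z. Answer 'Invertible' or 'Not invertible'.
\text{Invertible}

The MA(q) characteristic polynomial is P(z) = 1 + 0.604z.
Invertibility requires all roots to lie outside the unit circle, i.e. |z| > 1 for every root.
This is linear in z: 1 + (0.604) z = 0  =>  z = -1/(0.604) = -1.655629,  |z| = 1.655629.
Moduli of all roots: 1.6556.
All moduli strictly greater than 1? Yes.
Verdict: Invertible.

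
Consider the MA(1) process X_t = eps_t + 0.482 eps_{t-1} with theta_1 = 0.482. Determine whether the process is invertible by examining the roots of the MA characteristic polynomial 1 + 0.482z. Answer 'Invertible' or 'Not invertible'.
\text{Invertible}

The MA(q) characteristic polynomial is P(z) = 1 + 0.482z.
Invertibility requires all roots to lie outside the unit circle, i.e. |z| > 1 for every root.
This is linear in z: 1 + (0.482) z = 0  =>  z = -1/(0.482) = -2.074689,  |z| = 2.074689.
Moduli of all roots: 2.0747.
All moduli strictly greater than 1? Yes.
Verdict: Invertible.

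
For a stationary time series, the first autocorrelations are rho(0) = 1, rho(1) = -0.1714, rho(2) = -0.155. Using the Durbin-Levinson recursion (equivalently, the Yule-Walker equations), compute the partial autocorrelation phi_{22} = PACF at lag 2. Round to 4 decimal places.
\phi_{22} = -0.1900

The PACF at lag k is phi_{kk}, the last component of the solution
to the Yule-Walker system G_k phi = r_k where
  (G_k)_{ij} = rho(|i - j|), (r_k)_i = rho(i), i,j = 1..k.
Equivalently, Durbin-Levinson gives phi_{kk} iteratively:
  phi_{11} = rho(1)
  phi_{kk} = [rho(k) - sum_{j=1..k-1} phi_{k-1,j} rho(k-j)]
            / [1 - sum_{j=1..k-1} phi_{k-1,j} rho(j)],
  phi_{k,j} = phi_{k-1,j} - phi_{kk} phi_{k-1,k-j},  j = 1..k-1.
Step k = 1:
  phi_11 = rho(1) = -0.1714.
Step k = 2:
  phi_22 = [rho(2) - phi_11 rho(1)] / [1 - phi_11 rho(1)] = [-0.155 - (-0.1714)(-0.1714)] / [1 - (-0.1714)(-0.1714)]
         = -0.18437796 / 0.97062204 = -0.19.
Therefore phi_{22} = -0.1900.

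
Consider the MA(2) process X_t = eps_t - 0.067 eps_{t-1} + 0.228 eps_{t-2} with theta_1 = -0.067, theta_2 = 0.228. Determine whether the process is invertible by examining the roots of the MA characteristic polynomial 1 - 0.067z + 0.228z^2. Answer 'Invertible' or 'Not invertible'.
\text{Invertible}

The MA(q) characteristic polynomial is P(z) = 1 - 0.067z + 0.228z^2.
Invertibility requires all roots to lie outside the unit circle, i.e. |z| > 1 for every root.
Set 1 + (-0.067) z + (0.228) z^2 = 0, i.e. a z^2 + b z + c = 0 with a = 0.228, b = -0.067, c = 1.
Discriminant D = b^2 - 4ac = (-0.067)^2 - 4*(0.228)*1 = 0.004489 - (0.912) = -0.907511.
D < 0, so the roots are the complex-conjugate pair z = (-b +/- i sqrt(-D)) / (2a) = 0.1469 +/- 2.0891i.
For a conjugate pair |z|^2 = z * conj(z) = (product of roots) = c/a = 1/(0.228) = 4.385965, so |z| = sqrt(4.385965) = 2.0943 for both roots.
Moduli of all roots: 2.0943, 2.0943.
All moduli strictly greater than 1? Yes.
Verdict: Invertible.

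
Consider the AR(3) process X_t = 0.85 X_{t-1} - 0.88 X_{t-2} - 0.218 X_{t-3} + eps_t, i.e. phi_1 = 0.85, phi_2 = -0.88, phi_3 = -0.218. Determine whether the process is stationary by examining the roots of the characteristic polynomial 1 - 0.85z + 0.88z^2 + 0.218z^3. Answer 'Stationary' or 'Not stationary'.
\text{Not stationary}

The AR(p) characteristic polynomial is P(z) = 1 - 0.85z + 0.88z^2 + 0.218z^3.
Stationarity requires all roots to lie outside the unit circle, i.e. |z| > 1 for every root.
Degree 3: look for a simple real root z0 first, then factor out (1 - z/z0) and solve the remaining quadratic.
Testing z0 = -5: P(-5) = 1 + (-0.85)(-5) + (0.88)(-5)^2 + (0.218)(-5)^3
  = 1 + (4.25) + (22) + (-27.25) = 0.  So z_0 = -5 is a root, |z_0| = 5.
Divide out the factor (1 + 0.2 z) = (1 - z/z0) (since 1/z0 = -0.2):
  P(z) = (1 + 0.2 z)(1 + (-1.05) z + (1.09) z^2)
  [check: z-coef -1.05 - (-0.2) = -0.85; z^2-coef 1.09 - (-0.2)(-1.05) = 0.88; z^3-coef -(-0.2)(1.09) = 0.218.]
Remaining roots from the quadratic factor 1 + (-1.05) z + (1.09) z^2:
  Set 1 + (-1.05) z + (1.09) z^2 = 0, i.e. a z^2 + b z + c = 0 with a = 1.09, b = -1.05, c = 1.
  Discriminant D = b^2 - 4ac = (-1.05)^2 - 4*(1.09)*1 = 1.1025 - (4.36) = -3.2575.
  D < 0, so the roots are the complex-conjugate pair z = (-b +/- i sqrt(-D)) / (2a) = 0.4817 +/- 0.8279i.
  For a conjugate pair |z|^2 = z * conj(z) = (product of roots) = c/a = 1/(1.09) = 0.917431, so |z| = sqrt(0.917431) = 0.9578 for both roots.
Moduli of all roots: 5.0000, 0.9578, 0.9578.
All moduli strictly greater than 1? No.
Verdict: Not stationary.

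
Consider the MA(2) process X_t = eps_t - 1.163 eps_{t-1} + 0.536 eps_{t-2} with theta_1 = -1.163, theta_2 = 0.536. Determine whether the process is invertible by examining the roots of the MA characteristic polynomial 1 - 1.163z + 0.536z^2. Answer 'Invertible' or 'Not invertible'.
\text{Invertible}

The MA(q) characteristic polynomial is P(z) = 1 - 1.163z + 0.536z^2.
Invertibility requires all roots to lie outside the unit circle, i.e. |z| > 1 for every root.
Set 1 + (-1.163) z + (0.536) z^2 = 0, i.e. a z^2 + b z + c = 0 with a = 0.536, b = -1.163, c = 1.
Discriminant D = b^2 - 4ac = (-1.163)^2 - 4*(0.536)*1 = 1.352569 - (2.144) = -0.791431.
D < 0, so the roots are the complex-conjugate pair z = (-b +/- i sqrt(-D)) / (2a) = 1.0849 +/- 0.8299i.
For a conjugate pair |z|^2 = z * conj(z) = (product of roots) = c/a = 1/(0.536) = 1.865672, so |z| = sqrt(1.865672) = 1.3659 for both roots.
Moduli of all roots: 1.3659, 1.3659.
All moduli strictly greater than 1? Yes.
Verdict: Invertible.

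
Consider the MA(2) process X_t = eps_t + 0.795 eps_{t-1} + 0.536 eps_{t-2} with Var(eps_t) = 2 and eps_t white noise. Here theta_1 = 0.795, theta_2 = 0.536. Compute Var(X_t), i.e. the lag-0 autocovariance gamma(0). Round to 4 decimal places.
\gamma(0) = 3.8386

For an MA(q) process X_t = eps_t + sum_i theta_i eps_{t-i} with
Var(eps_t) = sigma^2, the variance is
  gamma(0) = sigma^2 * (1 + sum_i theta_i^2).
  sum_i theta_i^2 = (0.795)^2 + (0.536)^2 = 0.632025 + 0.287296 = 0.919321.
  gamma(0) = 2 * (1 + 0.919321) = 2 * 1.919321 = 3.838642, which rounds to 3.8386.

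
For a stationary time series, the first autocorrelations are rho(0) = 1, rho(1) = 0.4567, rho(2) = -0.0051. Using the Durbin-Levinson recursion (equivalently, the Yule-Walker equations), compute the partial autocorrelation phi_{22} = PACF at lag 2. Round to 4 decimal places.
\phi_{22} = -0.2700

The PACF at lag k is phi_{kk}, the last component of the solution
to the Yule-Walker system G_k phi = r_k where
  (G_k)_{ij} = rho(|i - j|), (r_k)_i = rho(i), i,j = 1..k.
Equivalently, Durbin-Levinson gives phi_{kk} iteratively:
  phi_{11} = rho(1)
  phi_{kk} = [rho(k) - sum_{j=1..k-1} phi_{k-1,j} rho(k-j)]
            / [1 - sum_{j=1..k-1} phi_{k-1,j} rho(j)],
  phi_{k,j} = phi_{k-1,j} - phi_{kk} phi_{k-1,k-j},  j = 1..k-1.
Step k = 1:
  phi_11 = rho(1) = 0.4567.
Step k = 2:
  phi_22 = [rho(2) - phi_11 rho(1)] / [1 - phi_11 rho(1)] = [-0.0051 - (0.4567)(0.4567)] / [1 - (0.4567)(0.4567)]
         = -0.21367489 / 0.79142511 = -0.27.
Therefore phi_{22} = -0.2700.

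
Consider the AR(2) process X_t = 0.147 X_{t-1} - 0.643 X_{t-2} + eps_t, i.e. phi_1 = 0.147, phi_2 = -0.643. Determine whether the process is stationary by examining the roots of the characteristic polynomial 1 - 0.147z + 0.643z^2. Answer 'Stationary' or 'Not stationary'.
\text{Stationary}

The AR(p) characteristic polynomial is P(z) = 1 - 0.147z + 0.643z^2.
Stationarity requires all roots to lie outside the unit circle, i.e. |z| > 1 for every root.
Set 1 + (-0.147) z + (0.643) z^2 = 0, i.e. a z^2 + b z + c = 0 with a = 0.643, b = -0.147, c = 1.
Discriminant D = b^2 - 4ac = (-0.147)^2 - 4*(0.643)*1 = 0.021609 - (2.572) = -2.550391.
D < 0, so the roots are the complex-conjugate pair z = (-b +/- i sqrt(-D)) / (2a) = 0.1143 +/- 1.2418i.
For a conjugate pair |z|^2 = z * conj(z) = (product of roots) = c/a = 1/(0.643) = 1.55521, so |z| = sqrt(1.55521) = 1.2471 for both roots.
Moduli of all roots: 1.2471, 1.2471.
All moduli strictly greater than 1? Yes.
Verdict: Stationary.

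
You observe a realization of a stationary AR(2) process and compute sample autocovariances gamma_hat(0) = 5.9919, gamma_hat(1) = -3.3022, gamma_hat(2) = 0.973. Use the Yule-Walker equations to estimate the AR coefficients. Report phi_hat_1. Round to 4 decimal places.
\hat\phi_{1} = -0.6630

The Yule-Walker equations for an AR(p) process read, in matrix form,
  Gamma_p phi = r_p,   with   (Gamma_p)_{ij} = gamma(|i - j|),
                       (r_p)_i = gamma(i),   i,j = 1..p.
Substitute the sample gammas (Toeplitz matrix and right-hand side of size 2):
  Gamma_p = [[5.9919, -3.3022], [-3.3022, 5.9919]]
  r_p     = [-3.3022, 0.973]
Written out:
  5.9919 phi_1 - 3.3022 phi_2 = -3.3022
  -3.3022 phi_1 + 5.9919 phi_2 = 0.973
Solve by Cramer's rule:
  det = gamma(0)^2 - gamma(1)^2 = (5.9919)^2 - (-3.3022)^2 = 35.90286561 - 10.90452484 = 24.99834077
  phi_hat_1 = [gamma(1) gamma(0) - gamma(1) gamma(2)] / det = [(-3.3022)(5.9919) - (-3.3022)(0.973)] / 24.99834077 = -16.57341158 / 24.99834077 = -0.663
  phi_hat_2 = [gamma(0) gamma(2) - gamma(1)^2] / det = [(5.9919)(0.973) - (-3.3022)^2] / 24.99834077 = -5.07440614 / 24.99834077 = -0.203
So phi_hat = [-0.6630, -0.2030].
Therefore phi_hat_1 = -0.6630.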